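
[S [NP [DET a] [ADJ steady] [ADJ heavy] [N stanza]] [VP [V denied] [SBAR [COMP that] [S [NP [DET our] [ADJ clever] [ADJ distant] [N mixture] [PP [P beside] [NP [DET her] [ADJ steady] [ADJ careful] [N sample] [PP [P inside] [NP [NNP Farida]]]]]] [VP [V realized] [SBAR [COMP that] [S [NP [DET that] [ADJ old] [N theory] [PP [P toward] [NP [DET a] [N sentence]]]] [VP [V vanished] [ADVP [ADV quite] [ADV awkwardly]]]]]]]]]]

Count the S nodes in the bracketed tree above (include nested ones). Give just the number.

3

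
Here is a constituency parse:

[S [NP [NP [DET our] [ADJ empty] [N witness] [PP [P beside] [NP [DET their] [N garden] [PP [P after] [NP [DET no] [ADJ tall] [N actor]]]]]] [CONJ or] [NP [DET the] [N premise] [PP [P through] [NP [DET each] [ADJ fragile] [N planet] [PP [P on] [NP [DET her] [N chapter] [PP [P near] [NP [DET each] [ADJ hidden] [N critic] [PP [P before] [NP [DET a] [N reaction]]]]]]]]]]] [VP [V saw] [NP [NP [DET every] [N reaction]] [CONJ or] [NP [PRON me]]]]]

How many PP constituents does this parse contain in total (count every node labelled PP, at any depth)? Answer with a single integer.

6

Scanning left to right, an opening `[PP` appears at word positions 4, 7, 14, 18, 21, 25 — 6 in total.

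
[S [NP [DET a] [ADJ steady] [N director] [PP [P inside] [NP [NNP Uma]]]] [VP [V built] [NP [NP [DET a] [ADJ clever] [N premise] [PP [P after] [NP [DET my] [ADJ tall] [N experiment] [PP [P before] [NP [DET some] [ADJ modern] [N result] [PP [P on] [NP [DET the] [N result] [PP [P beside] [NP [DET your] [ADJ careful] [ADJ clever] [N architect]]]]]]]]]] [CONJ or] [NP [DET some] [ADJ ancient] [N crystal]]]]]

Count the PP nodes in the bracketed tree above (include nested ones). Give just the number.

5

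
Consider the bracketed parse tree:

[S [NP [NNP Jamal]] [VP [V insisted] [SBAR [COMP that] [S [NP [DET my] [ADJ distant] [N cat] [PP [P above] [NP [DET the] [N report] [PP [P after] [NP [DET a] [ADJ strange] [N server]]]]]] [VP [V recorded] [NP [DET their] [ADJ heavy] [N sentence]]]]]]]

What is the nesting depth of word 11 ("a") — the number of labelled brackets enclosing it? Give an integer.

10

Path from the root down to the word: S → VP → SBAR → S → NP → PP → NP → PP → NP → DET. That is 10 enclosing brackets.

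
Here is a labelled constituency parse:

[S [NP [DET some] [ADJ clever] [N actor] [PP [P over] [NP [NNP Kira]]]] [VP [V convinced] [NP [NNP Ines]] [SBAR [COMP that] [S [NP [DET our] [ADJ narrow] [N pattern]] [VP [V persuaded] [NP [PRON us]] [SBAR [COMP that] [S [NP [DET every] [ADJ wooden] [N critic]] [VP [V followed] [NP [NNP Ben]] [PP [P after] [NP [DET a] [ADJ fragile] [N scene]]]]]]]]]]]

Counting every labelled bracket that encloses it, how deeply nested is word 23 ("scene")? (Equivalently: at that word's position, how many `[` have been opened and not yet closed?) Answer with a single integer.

Counting open brackets not yet closed at "scene": [S [VP [SBAR [S [VP [SBAR [S [VP [PP [NP [N = 11.

11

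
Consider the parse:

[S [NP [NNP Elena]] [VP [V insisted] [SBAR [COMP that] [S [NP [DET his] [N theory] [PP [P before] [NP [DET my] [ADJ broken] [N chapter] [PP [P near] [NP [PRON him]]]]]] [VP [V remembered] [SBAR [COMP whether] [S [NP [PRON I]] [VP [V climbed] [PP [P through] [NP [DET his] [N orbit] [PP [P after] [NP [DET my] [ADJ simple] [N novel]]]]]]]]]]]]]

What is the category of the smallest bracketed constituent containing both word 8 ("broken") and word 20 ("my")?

Word 8 lies under S → VP → SBAR → S → NP → PP → NP → ADJ; word 20 lies under S → VP → SBAR → S → VP → SBAR → S → VP → PP → NP → PP → NP → DET. The lowest shared node is the S.

S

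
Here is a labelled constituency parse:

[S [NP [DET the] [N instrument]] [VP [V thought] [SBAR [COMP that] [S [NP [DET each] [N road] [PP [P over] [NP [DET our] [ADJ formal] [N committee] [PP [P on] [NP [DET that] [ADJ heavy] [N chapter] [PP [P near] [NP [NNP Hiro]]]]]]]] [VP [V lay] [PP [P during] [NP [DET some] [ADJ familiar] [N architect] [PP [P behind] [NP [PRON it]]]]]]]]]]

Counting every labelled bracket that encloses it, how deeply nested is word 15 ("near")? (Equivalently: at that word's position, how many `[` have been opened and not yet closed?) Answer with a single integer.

11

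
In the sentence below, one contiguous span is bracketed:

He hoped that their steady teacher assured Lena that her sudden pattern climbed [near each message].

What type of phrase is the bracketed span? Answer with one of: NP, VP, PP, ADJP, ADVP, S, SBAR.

"near" is the head of the bracketed span, so the span is a prepositional phrase: PP.

PP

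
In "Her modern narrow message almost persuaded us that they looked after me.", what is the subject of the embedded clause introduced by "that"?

In the embedded clause introduced by "that" the verb is "looked"; the NP preceding it, "they", is the subject.

they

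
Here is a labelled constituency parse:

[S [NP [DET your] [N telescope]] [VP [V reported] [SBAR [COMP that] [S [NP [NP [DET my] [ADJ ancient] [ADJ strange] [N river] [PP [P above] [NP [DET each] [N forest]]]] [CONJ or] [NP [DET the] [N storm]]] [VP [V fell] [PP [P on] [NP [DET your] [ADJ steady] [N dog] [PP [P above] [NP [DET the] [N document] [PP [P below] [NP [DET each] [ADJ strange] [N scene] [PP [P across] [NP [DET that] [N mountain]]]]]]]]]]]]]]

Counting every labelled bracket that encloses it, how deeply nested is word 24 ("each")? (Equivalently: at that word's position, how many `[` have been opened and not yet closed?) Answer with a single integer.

12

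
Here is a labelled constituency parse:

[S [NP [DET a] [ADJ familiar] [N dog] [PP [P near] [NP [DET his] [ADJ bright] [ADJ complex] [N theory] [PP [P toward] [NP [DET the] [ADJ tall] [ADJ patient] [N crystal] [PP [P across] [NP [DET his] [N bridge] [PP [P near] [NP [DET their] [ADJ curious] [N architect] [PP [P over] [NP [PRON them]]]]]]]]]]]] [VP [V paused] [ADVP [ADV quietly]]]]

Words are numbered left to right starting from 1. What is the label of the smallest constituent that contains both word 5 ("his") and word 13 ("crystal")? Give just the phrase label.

NP

The smallest bracket enclosing both words is [NP his bright complex theory toward the tall patient crystal across his bridge near their curious architect over them], so the label is NP.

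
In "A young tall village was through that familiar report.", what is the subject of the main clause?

a young tall village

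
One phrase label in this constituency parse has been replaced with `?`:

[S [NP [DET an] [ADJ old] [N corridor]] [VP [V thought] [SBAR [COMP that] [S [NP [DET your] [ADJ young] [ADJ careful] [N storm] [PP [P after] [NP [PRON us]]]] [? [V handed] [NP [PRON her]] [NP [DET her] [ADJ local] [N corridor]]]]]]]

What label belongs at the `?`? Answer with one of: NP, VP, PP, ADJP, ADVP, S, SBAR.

VP

A constituent whose immediate children are V 'handed', NP, NP is a verb phrase: VP.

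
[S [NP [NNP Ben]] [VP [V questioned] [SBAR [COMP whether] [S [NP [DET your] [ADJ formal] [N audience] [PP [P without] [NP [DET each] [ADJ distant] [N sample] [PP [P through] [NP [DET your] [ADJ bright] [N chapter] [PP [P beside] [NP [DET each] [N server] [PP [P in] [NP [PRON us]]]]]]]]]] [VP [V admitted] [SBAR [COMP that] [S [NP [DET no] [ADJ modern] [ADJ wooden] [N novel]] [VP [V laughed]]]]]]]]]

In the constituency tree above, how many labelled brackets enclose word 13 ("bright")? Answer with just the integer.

10

Counting open brackets not yet closed at "bright": [S [VP [SBAR [S [NP [PP [NP [PP [NP [ADJ = 10.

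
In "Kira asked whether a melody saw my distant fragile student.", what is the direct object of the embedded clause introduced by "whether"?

my distant fragile student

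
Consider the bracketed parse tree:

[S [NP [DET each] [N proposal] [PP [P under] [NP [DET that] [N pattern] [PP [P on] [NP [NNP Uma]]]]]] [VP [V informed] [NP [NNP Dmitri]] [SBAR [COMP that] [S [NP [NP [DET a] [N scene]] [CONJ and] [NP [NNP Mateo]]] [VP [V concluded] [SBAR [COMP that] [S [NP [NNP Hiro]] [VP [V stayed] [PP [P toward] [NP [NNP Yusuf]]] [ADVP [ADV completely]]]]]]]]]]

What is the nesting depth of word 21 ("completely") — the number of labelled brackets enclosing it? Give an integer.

The word sits inside ADV, which is inside ADVP, inside VP, inside S, inside SBAR, inside VP, inside S, inside SBAR, inside VP, inside S — 10 brackets in all.

10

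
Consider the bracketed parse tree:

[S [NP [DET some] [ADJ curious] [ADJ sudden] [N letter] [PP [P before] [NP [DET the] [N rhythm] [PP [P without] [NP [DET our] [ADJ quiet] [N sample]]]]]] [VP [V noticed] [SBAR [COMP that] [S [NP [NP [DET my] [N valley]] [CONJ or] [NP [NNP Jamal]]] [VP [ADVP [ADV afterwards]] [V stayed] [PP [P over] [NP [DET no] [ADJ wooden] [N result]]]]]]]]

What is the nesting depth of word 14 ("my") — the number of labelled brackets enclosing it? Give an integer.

The word sits inside DET, which is inside NP, inside NP, inside S, inside SBAR, inside VP, inside S — 7 brackets in all.

7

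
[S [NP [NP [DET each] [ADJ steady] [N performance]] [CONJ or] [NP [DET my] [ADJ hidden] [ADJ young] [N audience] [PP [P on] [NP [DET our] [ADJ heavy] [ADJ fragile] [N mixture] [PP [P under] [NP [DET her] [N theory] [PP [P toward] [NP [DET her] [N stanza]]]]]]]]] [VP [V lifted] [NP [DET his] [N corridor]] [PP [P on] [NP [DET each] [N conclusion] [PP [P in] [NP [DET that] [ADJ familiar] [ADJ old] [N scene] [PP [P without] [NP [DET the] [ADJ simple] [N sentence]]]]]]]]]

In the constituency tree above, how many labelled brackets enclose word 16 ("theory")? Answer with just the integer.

Path from the root down to the word: S → NP → NP → PP → NP → PP → NP → N. That is 8 enclosing brackets.

8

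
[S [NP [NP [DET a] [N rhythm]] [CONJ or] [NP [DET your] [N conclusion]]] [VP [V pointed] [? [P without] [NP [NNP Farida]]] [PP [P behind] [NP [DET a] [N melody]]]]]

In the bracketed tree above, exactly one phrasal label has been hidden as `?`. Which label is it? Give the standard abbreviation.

PP

The `?` node immediately contains: P 'without', NP. That is the internal structure of a prepositional phrase, so the label is PP.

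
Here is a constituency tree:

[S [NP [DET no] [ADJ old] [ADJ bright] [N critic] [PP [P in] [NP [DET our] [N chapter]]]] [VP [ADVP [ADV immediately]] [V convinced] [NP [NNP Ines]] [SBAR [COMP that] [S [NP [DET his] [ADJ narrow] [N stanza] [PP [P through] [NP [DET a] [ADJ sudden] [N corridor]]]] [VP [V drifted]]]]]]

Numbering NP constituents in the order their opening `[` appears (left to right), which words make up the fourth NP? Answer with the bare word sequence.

his narrow stanza through a sudden corridor

In left-to-right order the NP constituents are "no old bright critic in our chapter"; "our chapter"; "Ines"; "his narrow stanza through a sudden corridor"; "a sudden corridor". Number 4 is "his narrow stanza through a sudden corridor".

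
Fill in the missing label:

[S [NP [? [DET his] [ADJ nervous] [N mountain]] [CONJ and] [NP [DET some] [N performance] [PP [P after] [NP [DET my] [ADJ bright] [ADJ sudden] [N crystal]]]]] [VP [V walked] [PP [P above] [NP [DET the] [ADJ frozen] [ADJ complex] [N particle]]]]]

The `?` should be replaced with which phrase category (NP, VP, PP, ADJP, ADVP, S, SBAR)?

NP

Looking at what the `?` directly dominates — DET 'his', ADJ 'nervous', N 'mountain' — this is a noun phrase (NP).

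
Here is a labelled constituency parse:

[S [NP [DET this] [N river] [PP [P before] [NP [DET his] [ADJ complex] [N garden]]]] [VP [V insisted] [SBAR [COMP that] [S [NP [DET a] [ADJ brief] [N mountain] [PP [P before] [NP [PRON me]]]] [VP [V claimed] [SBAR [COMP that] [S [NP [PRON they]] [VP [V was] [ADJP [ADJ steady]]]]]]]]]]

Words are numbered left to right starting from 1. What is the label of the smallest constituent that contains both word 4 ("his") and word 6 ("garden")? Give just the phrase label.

Both words fall inside [NP his complex garden] (words 4–6), and no smaller constituent contains them both. Label: NP.

NP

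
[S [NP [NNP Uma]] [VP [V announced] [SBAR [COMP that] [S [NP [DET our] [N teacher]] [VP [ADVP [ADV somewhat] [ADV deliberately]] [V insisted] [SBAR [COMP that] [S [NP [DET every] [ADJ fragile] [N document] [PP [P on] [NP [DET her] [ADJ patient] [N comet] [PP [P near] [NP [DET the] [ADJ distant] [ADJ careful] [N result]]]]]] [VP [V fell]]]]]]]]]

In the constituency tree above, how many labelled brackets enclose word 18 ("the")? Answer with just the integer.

The word sits inside DET, which is inside NP, inside PP, inside NP, inside PP, inside NP, inside S, inside SBAR, inside VP, inside S, inside SBAR, inside VP, inside S — 13 brackets in all.

13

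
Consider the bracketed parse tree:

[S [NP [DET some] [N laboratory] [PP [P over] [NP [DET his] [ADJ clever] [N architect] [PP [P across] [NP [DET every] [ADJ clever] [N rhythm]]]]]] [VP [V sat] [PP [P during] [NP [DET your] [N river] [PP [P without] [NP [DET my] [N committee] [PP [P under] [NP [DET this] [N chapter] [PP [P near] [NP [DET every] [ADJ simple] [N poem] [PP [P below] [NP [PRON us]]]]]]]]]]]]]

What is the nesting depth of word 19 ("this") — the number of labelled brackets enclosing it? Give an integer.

9

Path from the root down to the word: S → VP → PP → NP → PP → NP → PP → NP → DET. That is 9 enclosing brackets.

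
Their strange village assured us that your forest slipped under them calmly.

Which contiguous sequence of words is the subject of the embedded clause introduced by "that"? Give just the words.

your forest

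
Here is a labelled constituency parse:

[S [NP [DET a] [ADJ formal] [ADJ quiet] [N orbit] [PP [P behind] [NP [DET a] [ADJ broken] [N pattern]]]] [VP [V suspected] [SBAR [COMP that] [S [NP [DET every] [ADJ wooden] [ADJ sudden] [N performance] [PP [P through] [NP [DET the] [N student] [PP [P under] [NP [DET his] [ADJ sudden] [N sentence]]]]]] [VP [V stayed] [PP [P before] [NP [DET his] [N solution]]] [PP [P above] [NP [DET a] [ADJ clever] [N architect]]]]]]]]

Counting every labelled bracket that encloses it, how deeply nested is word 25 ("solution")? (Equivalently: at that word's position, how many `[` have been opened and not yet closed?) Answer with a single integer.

Path from the root down to the word: S → VP → SBAR → S → VP → PP → NP → N. That is 8 enclosing brackets.

8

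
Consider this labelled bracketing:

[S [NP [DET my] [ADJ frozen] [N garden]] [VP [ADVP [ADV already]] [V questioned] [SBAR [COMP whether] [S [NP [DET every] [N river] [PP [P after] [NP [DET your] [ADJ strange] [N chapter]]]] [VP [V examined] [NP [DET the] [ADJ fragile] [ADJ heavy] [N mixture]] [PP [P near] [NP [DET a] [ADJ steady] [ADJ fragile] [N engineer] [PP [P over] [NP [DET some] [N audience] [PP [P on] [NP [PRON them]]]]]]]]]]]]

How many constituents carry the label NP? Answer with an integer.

7

The NP constituents are: [NP my frozen garden]; [NP every river after your strange chapter]; [NP your strange chapter]; [NP the fragile heavy mixture]; [NP a steady fragile engineer over some audience on them]; [NP some audience on them] …. Total: 7.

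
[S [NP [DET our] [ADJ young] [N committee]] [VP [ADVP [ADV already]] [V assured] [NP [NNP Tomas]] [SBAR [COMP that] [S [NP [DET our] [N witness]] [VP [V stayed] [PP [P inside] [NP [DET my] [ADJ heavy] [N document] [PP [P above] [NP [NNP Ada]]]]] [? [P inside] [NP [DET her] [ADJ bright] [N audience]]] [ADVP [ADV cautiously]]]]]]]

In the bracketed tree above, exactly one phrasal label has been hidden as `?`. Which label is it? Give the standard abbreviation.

PP

A constituent whose immediate children are P 'inside', NP is a prepositional phrase: PP.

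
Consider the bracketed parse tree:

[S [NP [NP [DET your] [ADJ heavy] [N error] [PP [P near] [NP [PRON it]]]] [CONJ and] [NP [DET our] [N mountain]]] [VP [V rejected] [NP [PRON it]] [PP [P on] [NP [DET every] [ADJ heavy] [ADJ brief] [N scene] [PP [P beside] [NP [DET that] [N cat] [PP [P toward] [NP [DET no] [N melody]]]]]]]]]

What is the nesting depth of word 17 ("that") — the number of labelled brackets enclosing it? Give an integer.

7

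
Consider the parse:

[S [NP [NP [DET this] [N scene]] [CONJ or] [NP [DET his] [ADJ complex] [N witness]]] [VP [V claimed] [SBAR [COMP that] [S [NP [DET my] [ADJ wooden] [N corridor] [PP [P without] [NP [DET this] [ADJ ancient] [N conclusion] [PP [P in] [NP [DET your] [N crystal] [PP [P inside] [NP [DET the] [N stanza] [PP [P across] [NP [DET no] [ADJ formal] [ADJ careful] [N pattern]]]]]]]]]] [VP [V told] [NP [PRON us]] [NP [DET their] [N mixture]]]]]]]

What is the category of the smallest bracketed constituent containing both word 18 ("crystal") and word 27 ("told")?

The smallest bracket enclosing both words is [S my wooden corridor without this ancient conclusion in your crystal inside the stanza across no formal careful pattern told us their mixture], so the label is S.

S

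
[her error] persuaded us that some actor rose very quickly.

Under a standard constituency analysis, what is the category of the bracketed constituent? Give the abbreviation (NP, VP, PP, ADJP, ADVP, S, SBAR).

NP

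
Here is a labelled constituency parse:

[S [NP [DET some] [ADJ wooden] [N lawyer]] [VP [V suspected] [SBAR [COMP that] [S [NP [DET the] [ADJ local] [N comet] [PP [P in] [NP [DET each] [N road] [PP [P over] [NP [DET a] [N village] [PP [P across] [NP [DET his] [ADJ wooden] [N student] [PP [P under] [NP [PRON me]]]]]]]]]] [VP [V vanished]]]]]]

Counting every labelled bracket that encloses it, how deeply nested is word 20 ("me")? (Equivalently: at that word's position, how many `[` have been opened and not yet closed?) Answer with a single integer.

14

Counting open brackets not yet closed at "me": [S [VP [SBAR [S [NP [PP [NP [PP [NP [PP [NP [PP [NP [PRON = 14.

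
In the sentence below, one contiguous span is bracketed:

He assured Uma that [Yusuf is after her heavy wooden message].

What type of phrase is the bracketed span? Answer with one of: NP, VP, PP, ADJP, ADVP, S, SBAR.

S

"is" is the head of the bracketed span, so the span is a clause: S.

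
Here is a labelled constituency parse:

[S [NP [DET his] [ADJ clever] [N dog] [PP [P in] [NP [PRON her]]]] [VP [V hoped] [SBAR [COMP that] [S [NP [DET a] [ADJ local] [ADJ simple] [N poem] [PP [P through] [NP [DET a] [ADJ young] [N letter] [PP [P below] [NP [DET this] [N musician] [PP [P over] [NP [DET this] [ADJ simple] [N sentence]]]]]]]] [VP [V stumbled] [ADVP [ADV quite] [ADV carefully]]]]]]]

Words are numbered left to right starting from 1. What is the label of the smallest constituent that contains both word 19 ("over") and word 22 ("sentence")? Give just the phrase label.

PP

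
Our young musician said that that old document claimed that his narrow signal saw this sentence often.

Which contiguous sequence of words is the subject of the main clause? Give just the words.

"our young musician" is the NP that combines with the VP headed by "said" to form the main clause — the subject.

our young musician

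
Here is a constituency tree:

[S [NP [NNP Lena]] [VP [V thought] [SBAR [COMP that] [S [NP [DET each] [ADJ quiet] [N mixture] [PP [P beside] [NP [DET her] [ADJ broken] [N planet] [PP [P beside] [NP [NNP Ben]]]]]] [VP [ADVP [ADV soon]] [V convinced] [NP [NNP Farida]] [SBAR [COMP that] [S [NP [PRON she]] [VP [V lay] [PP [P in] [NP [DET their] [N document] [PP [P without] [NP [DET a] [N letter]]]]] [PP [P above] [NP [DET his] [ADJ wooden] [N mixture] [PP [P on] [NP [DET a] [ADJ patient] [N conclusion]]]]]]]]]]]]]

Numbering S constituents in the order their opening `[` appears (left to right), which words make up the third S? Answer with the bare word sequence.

she lay in their document without a letter above his wooden mixture on a patient conclusion

The S opening brackets appear, in order, over: "Lena thought that each quiet mixture beside her broken planet beside Ben soon convinced Farida that she lay in their document without a letter above his wooden mixture on a patient conclusion"; "each quiet mixture beside her broken planet beside Ben soon convinced Farida that she lay in their document without a letter above his wooden mixture on a patient conclusion"; "she lay in their document without a letter above his wooden mixture on a patient conclusion". The third one spans "she lay in their document without a letter above his wooden mixture on a patient conclusion".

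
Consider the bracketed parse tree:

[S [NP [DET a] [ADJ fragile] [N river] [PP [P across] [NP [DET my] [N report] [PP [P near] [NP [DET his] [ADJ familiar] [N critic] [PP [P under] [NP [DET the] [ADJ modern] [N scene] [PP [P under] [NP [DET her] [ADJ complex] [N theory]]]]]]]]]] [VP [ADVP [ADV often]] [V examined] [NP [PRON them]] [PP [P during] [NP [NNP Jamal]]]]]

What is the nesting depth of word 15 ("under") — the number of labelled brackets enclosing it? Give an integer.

10

Counting open brackets not yet closed at "under": [S [NP [PP [NP [PP [NP [PP [NP [PP [P = 10.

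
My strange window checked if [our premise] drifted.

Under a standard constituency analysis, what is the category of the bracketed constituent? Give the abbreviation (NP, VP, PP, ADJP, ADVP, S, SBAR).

NP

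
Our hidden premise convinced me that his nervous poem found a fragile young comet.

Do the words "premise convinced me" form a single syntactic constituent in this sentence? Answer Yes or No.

No

"premise" belongs to the noun phrase "our hidden premise" while "me" belongs to the verb phrase "convinced me that his nervous poem found a fragile young comet"; a span that runs across that boundary is not a single phrase.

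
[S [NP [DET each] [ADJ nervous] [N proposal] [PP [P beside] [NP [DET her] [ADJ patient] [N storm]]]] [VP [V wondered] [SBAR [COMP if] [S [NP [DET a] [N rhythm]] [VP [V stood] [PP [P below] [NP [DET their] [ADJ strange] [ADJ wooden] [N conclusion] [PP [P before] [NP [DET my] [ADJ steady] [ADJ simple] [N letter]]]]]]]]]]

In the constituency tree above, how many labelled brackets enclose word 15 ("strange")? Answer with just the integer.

Counting open brackets not yet closed at "strange": [S [VP [SBAR [S [VP [PP [NP [ADJ = 8.

8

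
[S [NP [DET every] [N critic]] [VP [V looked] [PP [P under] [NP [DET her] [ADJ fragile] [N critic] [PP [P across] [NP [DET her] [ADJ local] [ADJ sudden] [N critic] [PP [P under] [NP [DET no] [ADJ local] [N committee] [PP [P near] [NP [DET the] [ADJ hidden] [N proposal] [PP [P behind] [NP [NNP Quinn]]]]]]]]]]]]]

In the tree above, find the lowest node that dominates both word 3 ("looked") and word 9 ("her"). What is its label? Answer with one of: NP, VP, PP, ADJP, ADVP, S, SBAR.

Word 3 lies under S → VP → V; word 9 lies under S → VP → PP → NP → PP → NP → DET. The lowest shared node is the VP.

VP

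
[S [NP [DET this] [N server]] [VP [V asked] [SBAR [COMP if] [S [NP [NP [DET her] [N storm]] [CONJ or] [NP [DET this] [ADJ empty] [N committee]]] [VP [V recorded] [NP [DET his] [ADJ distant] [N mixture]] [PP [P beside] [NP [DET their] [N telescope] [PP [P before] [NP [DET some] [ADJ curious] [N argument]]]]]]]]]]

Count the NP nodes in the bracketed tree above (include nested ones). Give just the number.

7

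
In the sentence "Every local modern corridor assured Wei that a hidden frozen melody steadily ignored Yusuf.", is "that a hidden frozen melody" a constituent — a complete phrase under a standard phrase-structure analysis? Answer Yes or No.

No

The sequence begins inside the complementizer "that" and ends inside the clause "a hidden frozen melody steadily ignored Yusuf"; it crosses a phrase boundary, so no single node in the tree spans exactly those words.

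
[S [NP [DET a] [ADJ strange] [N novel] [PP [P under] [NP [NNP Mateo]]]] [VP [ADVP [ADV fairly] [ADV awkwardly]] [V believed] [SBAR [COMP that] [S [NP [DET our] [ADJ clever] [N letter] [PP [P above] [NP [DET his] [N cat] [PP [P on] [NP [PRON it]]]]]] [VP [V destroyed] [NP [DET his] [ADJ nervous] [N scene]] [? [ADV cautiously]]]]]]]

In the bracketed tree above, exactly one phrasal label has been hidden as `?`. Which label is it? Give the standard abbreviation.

The `?` node immediately contains: ADV 'cautiously'. That is the internal structure of an adverb phrase, so the label is ADVP.

ADVP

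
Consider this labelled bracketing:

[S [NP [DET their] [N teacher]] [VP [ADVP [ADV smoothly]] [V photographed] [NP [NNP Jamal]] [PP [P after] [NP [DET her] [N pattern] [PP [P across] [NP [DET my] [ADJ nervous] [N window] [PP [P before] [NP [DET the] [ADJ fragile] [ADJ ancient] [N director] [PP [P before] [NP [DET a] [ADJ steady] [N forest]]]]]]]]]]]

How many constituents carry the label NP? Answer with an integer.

6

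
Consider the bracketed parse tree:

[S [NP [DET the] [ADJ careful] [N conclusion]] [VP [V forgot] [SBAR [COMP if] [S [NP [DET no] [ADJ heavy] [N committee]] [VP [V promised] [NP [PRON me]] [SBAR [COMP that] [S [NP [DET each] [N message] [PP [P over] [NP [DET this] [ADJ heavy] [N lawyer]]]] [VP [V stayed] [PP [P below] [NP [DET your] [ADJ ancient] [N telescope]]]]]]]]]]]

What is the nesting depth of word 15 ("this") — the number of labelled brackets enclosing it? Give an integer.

11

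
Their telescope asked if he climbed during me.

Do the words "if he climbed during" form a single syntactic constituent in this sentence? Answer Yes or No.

No

The sequence begins inside the complementizer "if" and ends inside the clause "he climbed during me"; it crosses a phrase boundary, so no single node in the tree spans exactly those words.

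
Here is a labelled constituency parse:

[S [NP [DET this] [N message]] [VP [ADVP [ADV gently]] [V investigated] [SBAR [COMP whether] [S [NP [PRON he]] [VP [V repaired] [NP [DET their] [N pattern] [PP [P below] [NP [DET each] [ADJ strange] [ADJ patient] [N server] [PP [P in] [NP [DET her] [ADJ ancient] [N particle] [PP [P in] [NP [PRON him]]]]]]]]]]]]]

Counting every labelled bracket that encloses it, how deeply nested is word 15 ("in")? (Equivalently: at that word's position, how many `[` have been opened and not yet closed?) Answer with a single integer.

10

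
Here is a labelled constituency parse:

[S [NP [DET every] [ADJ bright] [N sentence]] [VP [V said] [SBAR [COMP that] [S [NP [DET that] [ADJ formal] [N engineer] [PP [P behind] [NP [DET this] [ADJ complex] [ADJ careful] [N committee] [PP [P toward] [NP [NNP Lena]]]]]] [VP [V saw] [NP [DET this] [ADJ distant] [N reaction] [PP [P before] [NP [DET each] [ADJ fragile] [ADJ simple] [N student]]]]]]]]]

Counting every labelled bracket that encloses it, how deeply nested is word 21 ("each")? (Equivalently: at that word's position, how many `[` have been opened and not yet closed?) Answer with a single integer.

9

Path from the root down to the word: S → VP → SBAR → S → VP → NP → PP → NP → DET. That is 9 enclosing brackets.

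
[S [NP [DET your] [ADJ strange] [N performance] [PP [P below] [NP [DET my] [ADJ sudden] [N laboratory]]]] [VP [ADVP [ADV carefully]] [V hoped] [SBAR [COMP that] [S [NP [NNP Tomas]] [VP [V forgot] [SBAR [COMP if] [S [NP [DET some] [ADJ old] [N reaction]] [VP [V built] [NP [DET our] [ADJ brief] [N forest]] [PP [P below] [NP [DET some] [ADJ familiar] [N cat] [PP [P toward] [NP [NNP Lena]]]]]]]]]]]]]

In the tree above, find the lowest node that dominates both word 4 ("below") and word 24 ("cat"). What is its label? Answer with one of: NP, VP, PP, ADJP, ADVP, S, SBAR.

S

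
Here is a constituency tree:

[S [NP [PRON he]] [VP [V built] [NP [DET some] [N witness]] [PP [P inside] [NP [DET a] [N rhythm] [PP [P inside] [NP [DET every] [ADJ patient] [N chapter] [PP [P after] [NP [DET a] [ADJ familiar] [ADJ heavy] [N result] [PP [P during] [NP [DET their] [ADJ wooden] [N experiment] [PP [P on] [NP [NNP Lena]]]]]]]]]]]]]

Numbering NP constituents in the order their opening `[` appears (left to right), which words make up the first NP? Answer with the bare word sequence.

he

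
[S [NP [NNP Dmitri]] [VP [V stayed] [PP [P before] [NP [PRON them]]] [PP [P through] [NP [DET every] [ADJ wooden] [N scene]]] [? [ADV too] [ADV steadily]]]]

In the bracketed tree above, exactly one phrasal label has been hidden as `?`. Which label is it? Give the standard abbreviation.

ADVP

A constituent whose immediate children are ADV 'too', ADV 'steadily' is an adverb phrase: ADVP.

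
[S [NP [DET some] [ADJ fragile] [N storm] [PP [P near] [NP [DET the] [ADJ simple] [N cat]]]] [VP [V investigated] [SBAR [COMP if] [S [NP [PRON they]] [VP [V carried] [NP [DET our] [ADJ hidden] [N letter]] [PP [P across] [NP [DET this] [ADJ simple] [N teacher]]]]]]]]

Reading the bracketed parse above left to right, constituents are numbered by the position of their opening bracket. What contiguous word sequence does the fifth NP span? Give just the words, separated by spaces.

The NP opening brackets appear, in order, over: "some fragile storm near the simple cat"; "the simple cat"; "they"; "our hidden letter"; "this simple teacher". The fifth one spans "this simple teacher".

this simple teacher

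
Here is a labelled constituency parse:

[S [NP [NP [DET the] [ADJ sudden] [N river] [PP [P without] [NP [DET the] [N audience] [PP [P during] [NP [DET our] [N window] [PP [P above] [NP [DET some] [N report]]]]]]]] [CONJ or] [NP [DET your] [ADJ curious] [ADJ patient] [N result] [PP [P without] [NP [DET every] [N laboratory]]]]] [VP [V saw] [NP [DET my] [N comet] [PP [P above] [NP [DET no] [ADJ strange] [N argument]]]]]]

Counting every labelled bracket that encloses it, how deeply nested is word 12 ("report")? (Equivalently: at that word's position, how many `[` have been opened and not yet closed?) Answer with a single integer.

Path from the root down to the word: S → NP → NP → PP → NP → PP → NP → PP → NP → N. That is 10 enclosing brackets.

10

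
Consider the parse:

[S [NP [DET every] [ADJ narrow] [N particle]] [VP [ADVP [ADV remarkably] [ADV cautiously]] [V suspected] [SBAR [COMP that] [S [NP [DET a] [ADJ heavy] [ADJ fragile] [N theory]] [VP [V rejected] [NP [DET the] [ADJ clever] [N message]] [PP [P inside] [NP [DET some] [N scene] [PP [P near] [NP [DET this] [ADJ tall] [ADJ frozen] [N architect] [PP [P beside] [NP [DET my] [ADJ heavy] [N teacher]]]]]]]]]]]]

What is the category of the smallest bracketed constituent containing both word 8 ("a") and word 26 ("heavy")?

The smallest bracket enclosing both words is [S a heavy fragile theory rejected the clever message inside some scene near this tall frozen architect beside my heavy teacher], so the label is S.

S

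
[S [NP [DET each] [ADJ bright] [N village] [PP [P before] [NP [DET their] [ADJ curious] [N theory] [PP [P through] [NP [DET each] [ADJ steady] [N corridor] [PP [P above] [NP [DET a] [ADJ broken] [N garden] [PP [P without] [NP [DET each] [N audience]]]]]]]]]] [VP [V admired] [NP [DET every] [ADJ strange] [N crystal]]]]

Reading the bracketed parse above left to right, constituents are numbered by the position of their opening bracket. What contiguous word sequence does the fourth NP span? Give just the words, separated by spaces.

a broken garden without each audience

In left-to-right order the NP constituents are "each bright village before their curious theory through each steady corridor above a broken garden without each audience"; "their curious theory through each steady corridor above a broken garden without each audience"; "each steady corridor above a broken garden without each audience"; "a broken garden without each audience"; "each audience"; "every strange crystal". Number 4 is "a broken garden without each audience".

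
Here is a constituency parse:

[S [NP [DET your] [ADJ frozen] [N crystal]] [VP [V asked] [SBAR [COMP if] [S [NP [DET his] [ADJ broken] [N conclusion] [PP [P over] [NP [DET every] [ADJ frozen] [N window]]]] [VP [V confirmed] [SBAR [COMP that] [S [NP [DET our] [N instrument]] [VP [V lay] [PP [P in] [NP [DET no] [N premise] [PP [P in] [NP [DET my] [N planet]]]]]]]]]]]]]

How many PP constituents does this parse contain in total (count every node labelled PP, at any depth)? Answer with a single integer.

3

Scanning left to right, an opening `[PP` appears at word positions 9, 18, 21 — 3 in total.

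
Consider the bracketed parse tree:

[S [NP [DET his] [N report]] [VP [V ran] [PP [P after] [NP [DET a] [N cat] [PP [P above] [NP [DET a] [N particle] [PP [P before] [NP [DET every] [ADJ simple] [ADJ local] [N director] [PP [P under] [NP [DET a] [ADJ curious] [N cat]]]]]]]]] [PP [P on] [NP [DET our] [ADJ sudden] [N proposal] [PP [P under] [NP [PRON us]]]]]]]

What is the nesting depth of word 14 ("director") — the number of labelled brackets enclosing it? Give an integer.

9

Counting open brackets not yet closed at "director": [S [VP [PP [NP [PP [NP [PP [NP [N = 9.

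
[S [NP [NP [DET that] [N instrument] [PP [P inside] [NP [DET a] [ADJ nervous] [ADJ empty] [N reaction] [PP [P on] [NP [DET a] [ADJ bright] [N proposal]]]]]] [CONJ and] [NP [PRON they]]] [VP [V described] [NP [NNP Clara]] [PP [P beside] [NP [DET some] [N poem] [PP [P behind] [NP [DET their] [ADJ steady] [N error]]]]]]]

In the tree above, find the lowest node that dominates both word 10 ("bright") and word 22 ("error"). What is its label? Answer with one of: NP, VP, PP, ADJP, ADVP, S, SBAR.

The smallest bracket enclosing both words is [S that instrument inside a nervous empty reaction on a bright proposal and they described Clara beside some poem behind their steady error], so the label is S.

S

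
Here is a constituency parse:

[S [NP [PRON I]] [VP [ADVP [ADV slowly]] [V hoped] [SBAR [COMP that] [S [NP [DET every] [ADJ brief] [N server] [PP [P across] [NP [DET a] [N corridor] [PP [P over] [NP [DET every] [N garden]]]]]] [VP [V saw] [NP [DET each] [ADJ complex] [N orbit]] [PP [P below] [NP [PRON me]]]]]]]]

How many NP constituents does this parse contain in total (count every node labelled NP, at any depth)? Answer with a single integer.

Listing each NP by its span: [NP I]; [NP every brief server across a corridor over every garden]; [NP a corridor over every garden]; [NP every garden]; [NP each complex orbit]; [NP me] — that makes 6.

6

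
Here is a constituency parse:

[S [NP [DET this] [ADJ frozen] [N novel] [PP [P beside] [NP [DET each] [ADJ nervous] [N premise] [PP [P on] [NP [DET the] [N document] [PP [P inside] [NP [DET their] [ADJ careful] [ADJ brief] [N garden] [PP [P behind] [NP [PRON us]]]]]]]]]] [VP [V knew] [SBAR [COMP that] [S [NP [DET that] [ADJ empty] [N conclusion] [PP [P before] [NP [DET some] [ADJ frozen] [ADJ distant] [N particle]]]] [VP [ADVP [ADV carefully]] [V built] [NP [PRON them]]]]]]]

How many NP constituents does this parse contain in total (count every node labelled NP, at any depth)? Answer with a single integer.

8

Listing each NP by its span: [NP this frozen novel beside each nervous premise on the document inside their careful brief garden behind us]; [NP each nervous premise on the document inside their careful brief garden behind us]; [NP the document inside their careful brief garden behind us]; [NP their careful brief garden behind us]; [NP us]; [NP that empty conclusion before some frozen distant particle] … — that makes 8.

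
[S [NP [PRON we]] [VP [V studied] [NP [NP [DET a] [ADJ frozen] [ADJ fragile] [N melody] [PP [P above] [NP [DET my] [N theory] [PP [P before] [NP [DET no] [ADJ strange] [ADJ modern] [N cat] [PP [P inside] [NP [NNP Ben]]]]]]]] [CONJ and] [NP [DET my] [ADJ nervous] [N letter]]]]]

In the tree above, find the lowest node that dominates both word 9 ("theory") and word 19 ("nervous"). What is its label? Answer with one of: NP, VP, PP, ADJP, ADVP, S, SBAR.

NP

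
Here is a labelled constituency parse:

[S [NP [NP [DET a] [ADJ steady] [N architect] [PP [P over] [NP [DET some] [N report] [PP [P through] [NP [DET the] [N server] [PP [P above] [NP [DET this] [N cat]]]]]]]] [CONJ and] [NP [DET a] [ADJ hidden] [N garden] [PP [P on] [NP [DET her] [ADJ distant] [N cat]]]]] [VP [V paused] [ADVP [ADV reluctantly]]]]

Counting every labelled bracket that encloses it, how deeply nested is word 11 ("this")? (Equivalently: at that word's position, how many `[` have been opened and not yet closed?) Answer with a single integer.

10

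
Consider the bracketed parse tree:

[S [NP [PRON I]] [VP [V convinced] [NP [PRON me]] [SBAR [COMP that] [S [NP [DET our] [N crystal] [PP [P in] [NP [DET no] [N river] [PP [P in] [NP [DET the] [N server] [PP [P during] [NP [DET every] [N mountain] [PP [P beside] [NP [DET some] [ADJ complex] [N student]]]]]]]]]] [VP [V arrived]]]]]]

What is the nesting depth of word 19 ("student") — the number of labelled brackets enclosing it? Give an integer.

14

Counting open brackets not yet closed at "student": [S [VP [SBAR [S [NP [PP [NP [PP [NP [PP [NP [PP [NP [N = 14.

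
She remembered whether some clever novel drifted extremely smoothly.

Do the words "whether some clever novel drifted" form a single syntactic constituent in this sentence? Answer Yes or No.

"whether" belongs to the complementizer "whether" while "drifted" belongs to the clause "some clever novel drifted extremely smoothly"; a span that runs across that boundary is not a single phrase.

No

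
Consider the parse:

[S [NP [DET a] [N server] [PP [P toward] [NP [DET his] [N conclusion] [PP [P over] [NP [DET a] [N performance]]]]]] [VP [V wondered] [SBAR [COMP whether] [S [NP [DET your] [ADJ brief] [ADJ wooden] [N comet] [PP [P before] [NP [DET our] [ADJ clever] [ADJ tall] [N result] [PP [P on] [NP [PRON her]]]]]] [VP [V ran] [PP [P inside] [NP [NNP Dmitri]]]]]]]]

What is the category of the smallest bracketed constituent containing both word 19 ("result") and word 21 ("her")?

The smallest bracket enclosing both words is [NP our clever tall result on her], so the label is NP.

NP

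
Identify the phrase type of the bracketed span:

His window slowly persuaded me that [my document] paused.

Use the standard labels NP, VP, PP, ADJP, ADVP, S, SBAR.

NP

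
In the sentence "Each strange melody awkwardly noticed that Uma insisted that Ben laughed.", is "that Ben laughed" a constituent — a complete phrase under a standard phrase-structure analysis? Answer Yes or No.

Yes

These words form the whole subordinate clause headed by "that", so yes — one constituent.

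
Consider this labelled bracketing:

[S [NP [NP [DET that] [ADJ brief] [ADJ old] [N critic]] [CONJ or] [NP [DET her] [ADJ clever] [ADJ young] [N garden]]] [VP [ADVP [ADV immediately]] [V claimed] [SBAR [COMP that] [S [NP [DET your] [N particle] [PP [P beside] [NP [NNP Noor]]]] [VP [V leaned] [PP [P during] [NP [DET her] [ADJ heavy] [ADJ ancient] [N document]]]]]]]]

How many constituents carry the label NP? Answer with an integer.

6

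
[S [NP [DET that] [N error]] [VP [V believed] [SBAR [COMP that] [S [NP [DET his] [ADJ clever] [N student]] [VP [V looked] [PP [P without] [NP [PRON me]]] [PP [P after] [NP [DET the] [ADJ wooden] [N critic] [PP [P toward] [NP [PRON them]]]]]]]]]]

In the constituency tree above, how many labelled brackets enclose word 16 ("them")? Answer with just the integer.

10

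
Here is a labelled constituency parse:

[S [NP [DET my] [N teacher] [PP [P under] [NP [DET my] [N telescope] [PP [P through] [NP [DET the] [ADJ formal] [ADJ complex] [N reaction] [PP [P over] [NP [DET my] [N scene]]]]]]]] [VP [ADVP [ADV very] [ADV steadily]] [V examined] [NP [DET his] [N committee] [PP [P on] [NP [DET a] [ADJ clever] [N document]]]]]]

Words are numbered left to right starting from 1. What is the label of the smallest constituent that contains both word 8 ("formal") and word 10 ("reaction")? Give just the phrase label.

NP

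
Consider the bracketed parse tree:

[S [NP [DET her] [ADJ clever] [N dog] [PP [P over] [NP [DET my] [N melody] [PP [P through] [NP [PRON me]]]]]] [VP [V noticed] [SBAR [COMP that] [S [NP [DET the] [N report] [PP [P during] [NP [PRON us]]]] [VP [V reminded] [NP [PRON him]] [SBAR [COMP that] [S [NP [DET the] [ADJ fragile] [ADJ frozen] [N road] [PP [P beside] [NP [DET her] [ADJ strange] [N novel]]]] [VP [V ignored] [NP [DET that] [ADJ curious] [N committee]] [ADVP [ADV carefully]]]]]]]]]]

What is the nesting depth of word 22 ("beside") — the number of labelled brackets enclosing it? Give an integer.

10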